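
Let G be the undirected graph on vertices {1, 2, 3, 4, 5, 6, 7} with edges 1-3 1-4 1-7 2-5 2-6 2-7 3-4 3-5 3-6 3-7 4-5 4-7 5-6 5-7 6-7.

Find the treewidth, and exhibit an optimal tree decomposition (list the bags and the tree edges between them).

Treewidth 3.
Bags: B1 = {3, 4, 5, 7}  B2 = {3, 5, 6, 7}  B3 = {1, 3, 4, 7}  B4 = {2, 5, 6, 7}
Tree: B1–B2, B1–B3, B2–B4

The largest bag has 4 vertices, giving width 3; this decomposition certifies tw(G) ≤ 3. For the lower bound, the 4 vertices {2, 5, 6, 7} are pairwise adjacent, and any tree decomposition puts a clique entirely inside one bag — forcing width ≥ 3. Therefore the treewidth is 3.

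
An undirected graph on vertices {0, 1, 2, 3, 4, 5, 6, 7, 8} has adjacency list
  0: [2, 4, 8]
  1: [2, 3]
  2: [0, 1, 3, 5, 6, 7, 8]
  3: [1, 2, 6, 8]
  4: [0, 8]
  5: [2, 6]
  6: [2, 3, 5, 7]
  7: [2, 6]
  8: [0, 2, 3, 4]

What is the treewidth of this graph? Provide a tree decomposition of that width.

Every bag has size at most 3, so the width is 3 − 1 = 2 and tw(G) ≤ 2. On the other hand G contains the 3-clique {0, 2, 8}. A clique must lie in a single bag of any decomposition, so no decomposition can have width below 2. The upper and lower bounds meet at 2, so that is the treewidth.

Treewidth 2.
One optimal decomposition is:
Bags: B1 = {0, 2, 8}  B2 = {0, 4, 8}  B3 = {2, 3, 8}  B4 = {2, 3, 6}  B5 = {2, 5, 6}  B6 = {2, 6, 7}  B7 = {1, 2, 3}
Tree: B1–B2, B1–B3, B3–B4, B4–B5, B4–B6, B4–B7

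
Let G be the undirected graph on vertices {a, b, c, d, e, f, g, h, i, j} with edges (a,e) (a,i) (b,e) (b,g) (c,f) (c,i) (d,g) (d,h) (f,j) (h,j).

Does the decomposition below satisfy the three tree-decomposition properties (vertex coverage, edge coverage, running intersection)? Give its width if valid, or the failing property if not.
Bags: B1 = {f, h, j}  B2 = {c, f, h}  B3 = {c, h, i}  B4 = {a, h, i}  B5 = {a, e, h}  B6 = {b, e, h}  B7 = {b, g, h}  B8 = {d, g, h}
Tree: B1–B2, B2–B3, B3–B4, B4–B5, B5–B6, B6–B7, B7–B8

Yes; width 2.

Checking the three conditions: (i) the bags cover all of {a, b, c, d, e, f, g, h, i, j}; (ii) for each edge, some bag contains both endpoints; (iii) the bags containing any fixed vertex form a subtree. All hold, so the decomposition is valid with width 3 − 1 = 2.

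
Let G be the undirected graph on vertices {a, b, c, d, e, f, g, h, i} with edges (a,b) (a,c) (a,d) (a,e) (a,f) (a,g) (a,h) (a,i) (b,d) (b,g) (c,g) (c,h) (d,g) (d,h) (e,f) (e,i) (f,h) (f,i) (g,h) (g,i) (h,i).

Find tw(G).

3

A width-3 tree decomposition is:
Bags: B1 = {a, c, g, h}  B2 = {a, d, g, h}  B3 = {a, b, d, g}  B4 = {a, g, h, i}  B5 = {a, f, h, i}  B6 = {a, e, f, i}
Tree: B1–B2, B2–B3, B2–B4, B4–B5, B5–B6
Each bag holds 4 vertices, so the decomposition has width 3, which upper-bounds the treewidth. Conversely, {a, d, g, h} is a clique of size 4, and the vertices of any clique must share a bag in every tree decomposition; so some bag has ≥ 4 vertices and tw(G) ≥ 3. Combining the bounds, tw(G) = 3.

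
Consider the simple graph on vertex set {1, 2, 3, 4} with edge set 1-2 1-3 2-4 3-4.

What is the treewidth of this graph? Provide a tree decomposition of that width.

Treewidth 2.
One optimal decomposition is:
Bags: B1 = {2, 3, 4}  B2 = {1, 2, 3}
Tree: B1–B2

Each bag holds 3 vertices, so the decomposition has width 2, which upper-bounds the treewidth. For the lower bound, G contains the cycle 2–4–3–1–2, so G is not a forest; only forests have treewidth ≤ 1, hence tw(G) ≥ 2. Hence tw(G) = 2 exactly.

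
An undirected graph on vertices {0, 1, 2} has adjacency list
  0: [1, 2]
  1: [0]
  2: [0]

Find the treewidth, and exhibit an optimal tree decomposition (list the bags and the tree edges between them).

Each bag holds 2 vertices, so the decomposition has width 1, which upper-bounds the treewidth. Since G has at least one edge (e.g. 1–0), it is not an edgeless graph, so tw(G) ≥ 1. Hence tw(G) = 1 exactly.

Treewidth 1.
One such decomposition:
Bags: B1 = {0, 1}  B2 = {0, 2}
Tree: B1–B2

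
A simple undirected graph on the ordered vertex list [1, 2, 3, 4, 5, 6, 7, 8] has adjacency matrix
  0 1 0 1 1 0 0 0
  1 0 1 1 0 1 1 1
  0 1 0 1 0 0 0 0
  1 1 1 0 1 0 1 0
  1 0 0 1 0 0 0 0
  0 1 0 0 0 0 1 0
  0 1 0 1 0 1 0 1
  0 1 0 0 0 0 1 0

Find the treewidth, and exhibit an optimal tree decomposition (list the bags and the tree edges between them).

Treewidth 2.
Bags: B1 = {2, 4, 7}  B2 = {2, 6, 7}  B3 = {1, 2, 4}  B4 = {1, 4, 5}  B5 = {2, 3, 4}  B6 = {2, 7, 8}
Tree: B1–B2, B1–B3, B3–B4, B1–B5, B2–B6

Every bag has size at most 3, so the width is 3 − 1 = 2 and tw(G) ≤ 2. For the lower bound, the 3 vertices {2, 7, 8} are pairwise adjacent, and any tree decomposition puts a clique entirely inside one bag — forcing width ≥ 2. Hence tw(G) = 2 exactly.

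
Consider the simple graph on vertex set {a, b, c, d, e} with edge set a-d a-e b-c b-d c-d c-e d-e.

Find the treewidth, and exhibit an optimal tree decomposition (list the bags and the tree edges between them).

Treewidth 2.
One optimal decomposition is:
Bags: B1 = {a, d, e}  B2 = {c, d, e}  B3 = {b, c, d}
Tree: B1–B2, B2–B3

Every bag has size at most 3, so the width is 3 − 1 = 2 and tw(G) ≤ 2. Conversely, {c, d, e} is a clique of size 3, and the vertices of any clique must share a bag in every tree decomposition; so some bag has ≥ 3 vertices and tw(G) ≥ 2. Therefore the treewidth is 2.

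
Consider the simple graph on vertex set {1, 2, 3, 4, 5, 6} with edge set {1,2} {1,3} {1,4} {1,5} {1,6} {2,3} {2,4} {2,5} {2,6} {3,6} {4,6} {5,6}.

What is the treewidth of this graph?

A width-3 tree decomposition is:
Bags: B1 = {1, 2, 5, 6}  B2 = {1, 2, 4, 6}  B3 = {1, 2, 3, 6}
Tree: B1–B2, B2–B3
The largest bag has 4 vertices, giving width 3; this decomposition certifies tw(G) ≤ 3. On the other hand G contains the 4-clique {1, 2, 3, 6}. A clique must lie in a single bag of any decomposition, so no decomposition can have width below 3. Therefore the treewidth is 3.

3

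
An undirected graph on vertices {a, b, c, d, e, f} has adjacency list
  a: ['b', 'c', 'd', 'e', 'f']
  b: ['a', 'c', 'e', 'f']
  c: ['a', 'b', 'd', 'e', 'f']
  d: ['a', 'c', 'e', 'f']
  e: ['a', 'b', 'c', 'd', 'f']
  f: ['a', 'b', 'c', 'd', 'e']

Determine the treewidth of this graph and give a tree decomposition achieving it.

Every bag has size at most 5, so the width is 5 − 1 = 4 and tw(G) ≤ 4. On the other hand G contains the 5-clique {a, c, d, e, f}. A clique must lie in a single bag of any decomposition, so no decomposition can have width below 4. Combining the bounds, tw(G) = 4.

Treewidth 4.
One such decomposition:
Bags: B1 = {a, c, d, e, f}  B2 = {a, b, c, e, f}
Tree: B1–B2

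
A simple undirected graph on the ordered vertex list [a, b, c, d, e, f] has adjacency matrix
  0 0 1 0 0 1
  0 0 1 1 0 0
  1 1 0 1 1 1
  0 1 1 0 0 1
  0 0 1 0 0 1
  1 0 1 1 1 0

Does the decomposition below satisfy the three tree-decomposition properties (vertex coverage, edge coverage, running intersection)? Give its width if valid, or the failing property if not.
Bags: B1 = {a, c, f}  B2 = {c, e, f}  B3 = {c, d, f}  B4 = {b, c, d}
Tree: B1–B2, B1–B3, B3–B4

Yes; width 2.

Vertex coverage: the bags together contain {a, b, c, d, e, f}, the full vertex set. Edge coverage: each edge of G has both endpoints in at least one bag. Running intersection: for every vertex, the bags containing it form a connected subtree. All three properties hold, so this is a valid tree decomposition of width max|bag| − 1 = 2, and hence tw(G) ≤ 2.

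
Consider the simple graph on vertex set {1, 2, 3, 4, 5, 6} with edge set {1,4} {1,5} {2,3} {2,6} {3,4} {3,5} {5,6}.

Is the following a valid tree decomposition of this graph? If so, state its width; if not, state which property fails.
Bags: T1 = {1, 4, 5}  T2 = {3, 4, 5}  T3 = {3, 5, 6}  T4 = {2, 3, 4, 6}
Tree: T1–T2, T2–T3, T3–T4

A tree decomposition must satisfy three properties: every vertex lies in some bag; for every edge, both endpoints lie together in some bag; and for every vertex, the bags containing it form a connected subtree. Here bags containing vertex 4 are not connected in the tree, so the decomposition is invalid.

No — bags containing vertex 4 are not connected in the tree.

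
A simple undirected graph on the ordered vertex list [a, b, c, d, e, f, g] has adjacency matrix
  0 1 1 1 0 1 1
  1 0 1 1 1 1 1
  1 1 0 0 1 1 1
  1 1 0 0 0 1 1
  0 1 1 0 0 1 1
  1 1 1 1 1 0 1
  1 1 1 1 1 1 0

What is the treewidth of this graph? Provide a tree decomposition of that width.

Treewidth 4.
One such decomposition:
Bags: B1 = {b, c, e, f, g}  B2 = {a, b, c, f, g}  B3 = {a, b, d, f, g}
Tree: B1–B2, B2–B3

Every bag has size at most 5, so the width is 5 − 1 = 4 and tw(G) ≤ 4. Conversely, {a, b, d, f, g} is a clique of size 5, and the vertices of any clique must share a bag in every tree decomposition; so some bag has ≥ 5 vertices and tw(G) ≥ 4. Therefore the treewidth is 4.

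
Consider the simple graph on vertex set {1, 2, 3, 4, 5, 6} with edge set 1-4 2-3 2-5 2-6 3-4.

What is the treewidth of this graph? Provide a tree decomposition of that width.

Treewidth 1.
One optimal decomposition is:
Bags: B1 = {3, 4}  B2 = {2, 3}  B3 = {1, 4}  B4 = {2, 5}  B5 = {2, 6}
Tree: B1–B2, B1–B3, B2–B4, B4–B5

The largest bag has 2 vertices, giving width 1; this decomposition certifies tw(G) ≤ 1. G has an edge, so its treewidth is at least 1. Combining the bounds, tw(G) = 1.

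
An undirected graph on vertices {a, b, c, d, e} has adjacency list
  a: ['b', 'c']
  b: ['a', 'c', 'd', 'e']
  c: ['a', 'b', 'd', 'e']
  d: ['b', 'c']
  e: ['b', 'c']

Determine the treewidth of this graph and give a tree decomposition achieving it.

Every bag has size at most 3, so the width is 3 − 1 = 2 and tw(G) ≤ 2. On the other hand G contains the 3-clique {b, c, d}. A clique must lie in a single bag of any decomposition, so no decomposition can have width below 2. Hence tw(G) = 2 exactly.

Treewidth 2.
One optimal decomposition is:
Bags: B1 = {b, c, e}  B2 = {b, c, d}  B3 = {a, b, c}
Tree: B1–B2, B1–B3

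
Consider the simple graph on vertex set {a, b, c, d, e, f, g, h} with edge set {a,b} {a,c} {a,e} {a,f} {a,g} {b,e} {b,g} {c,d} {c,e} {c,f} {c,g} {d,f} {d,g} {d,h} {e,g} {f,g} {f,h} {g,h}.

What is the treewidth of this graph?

3

A width-3 tree decomposition is:
Bags: B1 = {a, c, e, g}  B2 = {a, c, f, g}  B3 = {a, b, e, g}  B4 = {c, d, f, g}  B5 = {d, f, g, h}
Tree: B1–B2, B1–B3, B2–B4, B4–B5
Each bag holds 4 vertices, so the decomposition has width 3, which upper-bounds the treewidth. On the other hand G contains the 4-clique {a, c, e, g}. A clique must lie in a single bag of any decomposition, so no decomposition can have width below 3. The upper and lower bounds meet at 3, so that is the treewidth.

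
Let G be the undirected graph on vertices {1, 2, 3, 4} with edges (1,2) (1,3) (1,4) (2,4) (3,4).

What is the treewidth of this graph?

2

A width-2 tree decomposition is:
Bags: B1 = {1, 3, 4}  B2 = {1, 2, 4}
Tree: B1–B2
Every bag has size at most 3, so the width is 3 − 1 = 2 and tw(G) ≤ 2. Conversely, {1, 2, 4} is a clique of size 3, and the vertices of any clique must share a bag in every tree decomposition; so some bag has ≥ 3 vertices and tw(G) ≥ 2. Hence tw(G) = 2 exactly.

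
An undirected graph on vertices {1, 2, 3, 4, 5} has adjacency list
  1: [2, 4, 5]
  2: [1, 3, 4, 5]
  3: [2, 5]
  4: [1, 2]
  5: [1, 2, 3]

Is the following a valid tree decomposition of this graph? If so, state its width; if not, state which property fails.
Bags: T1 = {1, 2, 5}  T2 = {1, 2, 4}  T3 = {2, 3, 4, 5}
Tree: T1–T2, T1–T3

A tree decomposition must satisfy three properties: every vertex lies in some bag; for every edge, both endpoints lie together in some bag; and for every vertex, the bags containing it form a connected subtree. Here bags containing vertex 4 are not connected in the tree, so the decomposition is invalid.

No — bags containing vertex 4 are not connected in the tree.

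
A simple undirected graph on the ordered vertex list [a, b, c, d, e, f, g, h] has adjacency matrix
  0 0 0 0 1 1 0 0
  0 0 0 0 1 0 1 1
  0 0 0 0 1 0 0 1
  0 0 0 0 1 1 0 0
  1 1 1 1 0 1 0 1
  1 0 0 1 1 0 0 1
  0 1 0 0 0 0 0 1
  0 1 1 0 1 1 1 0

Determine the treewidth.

A width-2 tree decomposition is:
Bags: B1 = {e, f, h}  B2 = {b, e, h}  B3 = {b, g, h}  B4 = {c, e, h}  B5 = {d, e, f}  B6 = {a, e, f}
Tree: B1–B2, B2–B3, B1–B4, B1–B5, B1–B6
Each bag holds 3 vertices, so the decomposition has width 2, which upper-bounds the treewidth. For the lower bound, the 3 vertices {b, g, h} are pairwise adjacent, and any tree decomposition puts a clique entirely inside one bag — forcing width ≥ 2. The upper and lower bounds meet at 2, so that is the treewidth.

2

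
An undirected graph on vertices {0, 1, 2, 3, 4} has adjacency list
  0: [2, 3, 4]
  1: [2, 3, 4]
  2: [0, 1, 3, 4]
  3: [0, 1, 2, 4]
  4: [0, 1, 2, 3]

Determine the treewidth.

3

A width-3 tree decomposition is:
Bags: B1 = {1, 2, 3, 4}  B2 = {0, 2, 3, 4}
Tree: B1–B2
Each bag holds 4 vertices, so the decomposition has width 3, which upper-bounds the treewidth. For the lower bound, the 4 vertices {0, 2, 3, 4} are pairwise adjacent, and any tree decomposition puts a clique entirely inside one bag — forcing width ≥ 3. Therefore the treewidth is 3.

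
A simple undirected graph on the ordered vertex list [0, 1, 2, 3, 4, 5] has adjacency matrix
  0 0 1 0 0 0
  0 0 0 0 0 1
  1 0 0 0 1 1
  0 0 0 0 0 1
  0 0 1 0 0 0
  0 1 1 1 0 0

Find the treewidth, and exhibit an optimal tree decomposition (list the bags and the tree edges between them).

Each bag holds 2 vertices, so the decomposition has width 1, which upper-bounds the treewidth. Any graph with an edge has treewidth ≥ 1, and G has the edge 2–0. Hence tw(G) = 1 exactly.

Treewidth 1.
One such decomposition:
Bags: B1 = {0, 2}  B2 = {2, 4}  B3 = {2, 5}  B4 = {3, 5}  B5 = {1, 5}
Tree: B1–B2, B2–B3, B3–B4, B4–B5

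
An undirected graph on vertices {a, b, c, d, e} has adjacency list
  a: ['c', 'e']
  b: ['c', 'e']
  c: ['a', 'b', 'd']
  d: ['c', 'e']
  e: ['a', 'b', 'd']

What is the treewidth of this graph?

2

A width-2 tree decomposition is:
Bags: B1 = {c, d, e}  B2 = {b, c, e}  B3 = {a, c, e}
Tree: B1–B2, B2–B3
Each bag holds 3 vertices, so the decomposition has width 2, which upper-bounds the treewidth. Since d–c–b–e–d is a cycle in G, G is not acyclic. Forests are exactly the graphs of treewidth ≤ 1, so tw(G) ≥ 2. Therefore the treewidth is 2.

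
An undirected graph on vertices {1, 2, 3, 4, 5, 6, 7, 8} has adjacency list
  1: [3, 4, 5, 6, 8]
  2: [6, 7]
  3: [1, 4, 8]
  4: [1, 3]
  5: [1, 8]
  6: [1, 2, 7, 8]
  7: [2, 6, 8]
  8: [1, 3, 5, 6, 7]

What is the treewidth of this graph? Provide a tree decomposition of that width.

Treewidth 2.
One such decomposition:
Bags: B1 = {1, 5, 8}  B2 = {1, 6, 8}  B3 = {1, 3, 8}  B4 = {6, 7, 8}  B5 = {1, 3, 4}  B6 = {2, 6, 7}
Tree: B1–B2, B2–B3, B2–B4, B3–B5, B4–B6

Every bag has size at most 3, so the width is 3 − 1 = 2 and tw(G) ≤ 2. On the other hand G contains the 3-clique {1, 3, 8}. A clique must lie in a single bag of any decomposition, so no decomposition can have width below 2. Therefore the treewidth is 2.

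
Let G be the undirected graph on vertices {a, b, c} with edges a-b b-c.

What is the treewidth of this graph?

1

A width-1 tree decomposition is:
Bags: B1 = {a, b}  B2 = {b, c}
Tree: B1–B2
The largest bag has 2 vertices, giving width 1; this decomposition certifies tw(G) ≤ 1. Any graph with an edge has treewidth ≥ 1, and G has the edge b–a. Hence tw(G) = 1 exactly.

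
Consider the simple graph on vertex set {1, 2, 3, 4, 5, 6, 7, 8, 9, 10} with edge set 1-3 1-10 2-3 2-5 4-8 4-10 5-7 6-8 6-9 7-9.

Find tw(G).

A width-2 tree decomposition is:
Bags: B1 = {2, 3, 5}  B2 = {1, 3, 5}  B3 = {1, 5, 10}  B4 = {4, 5, 10}  B5 = {4, 5, 8}  B6 = {5, 6, 8}  B7 = {5, 6, 9}  B8 = {5, 7, 9}
Tree: B1–B2, B2–B3, B3–B4, B4–B5, B5–B6, B6–B7, B7–B8
The largest bag has 3 vertices, giving width 2; this decomposition certifies tw(G) ≤ 2. Since 5–2–3–1–10–4–8–6–9–7–5 is a cycle in G, G is not acyclic. Forests are exactly the graphs of treewidth ≤ 1, so tw(G) ≥ 2. Therefore the treewidth is 2.

2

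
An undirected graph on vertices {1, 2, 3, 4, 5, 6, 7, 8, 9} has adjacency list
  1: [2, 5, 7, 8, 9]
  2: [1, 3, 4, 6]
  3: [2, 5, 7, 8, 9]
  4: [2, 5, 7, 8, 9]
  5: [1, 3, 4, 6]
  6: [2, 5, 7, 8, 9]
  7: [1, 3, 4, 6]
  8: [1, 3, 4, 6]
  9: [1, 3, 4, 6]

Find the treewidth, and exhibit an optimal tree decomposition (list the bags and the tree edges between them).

Treewidth 4.
One optimal decomposition is:
Bags: B1 = {1, 3, 4, 6, 8}  B2 = {1, 3, 4, 6, 9}  B3 = {1, 2, 3, 4, 6}  B4 = {1, 3, 4, 6, 7}  B5 = {1, 3, 4, 5, 6}
Tree: B1–B2, B2–B3, B3–B4, B4–B5

Each bag holds 5 vertices, so the decomposition has width 4, which upper-bounds the treewidth. For the lower bound: the 5 vertex sets {6,8}, {4,9}, {1,2}, {3}, {7} are disjoint, each induces a connected subgraph, and every pair is joined by at least one edge of G. Contracting each set to a single vertex therefore yields K_{5} as a minor, and since treewidth is minor-monotone, tw(G) ≥ tw(K_{5}) = 4. Hence tw(G) = 4 exactly.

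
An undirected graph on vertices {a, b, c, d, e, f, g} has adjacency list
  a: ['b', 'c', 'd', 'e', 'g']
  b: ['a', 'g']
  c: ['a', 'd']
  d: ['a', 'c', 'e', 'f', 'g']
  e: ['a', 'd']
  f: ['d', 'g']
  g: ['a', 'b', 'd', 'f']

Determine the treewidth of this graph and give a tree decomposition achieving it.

Every bag has size at most 3, so the width is 3 − 1 = 2 and tw(G) ≤ 2. For the lower bound, the 3 vertices {a, d, g} are pairwise adjacent, and any tree decomposition puts a clique entirely inside one bag — forcing width ≥ 2. The upper and lower bounds meet at 2, so that is the treewidth.

Treewidth 2.
Bags: B1 = {a, c, d}  B2 = {a, d, g}  B3 = {a, d, e}  B4 = {a, b, g}  B5 = {d, f, g}
Tree: B1–B2, B1–B3, B2–B4, B2–B5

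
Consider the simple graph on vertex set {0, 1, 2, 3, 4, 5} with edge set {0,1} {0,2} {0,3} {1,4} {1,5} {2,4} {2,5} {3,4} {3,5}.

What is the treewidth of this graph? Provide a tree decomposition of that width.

Treewidth 3.
One optimal decomposition is:
Bags: B1 = {1, 2, 3, 4}  B2 = {0, 1, 2, 3}  B3 = {1, 2, 3, 5}
Tree: B1–B2, B2–B3

Each bag holds 4 vertices, so the decomposition has width 3, which upper-bounds the treewidth. For the lower bound: the 4 vertex sets {3,4}, {0,2}, {1}, {5} are disjoint, each induces a connected subgraph, and every pair is joined by at least one edge of G. Contracting each set to a single vertex therefore yields K_{4} as a minor, and since treewidth is minor-monotone, tw(G) ≥ tw(K_{4}) = 3. Therefore the treewidth is 3.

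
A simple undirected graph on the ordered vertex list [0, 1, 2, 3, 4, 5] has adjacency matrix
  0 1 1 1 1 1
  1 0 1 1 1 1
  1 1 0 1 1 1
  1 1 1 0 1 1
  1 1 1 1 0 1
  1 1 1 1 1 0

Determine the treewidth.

A width-5 tree decomposition is:
Bags: B1 = {0, 1, 2, 3, 4, 5}
Tree: (single bag)
With just one bag of size 6, the width is 6 − 1 = 5, so tw(G) ≤ 5. On the other hand G contains the 6-clique {0, 1, 2, 3, 4, 5}. A clique must lie in a single bag of any decomposition, so no decomposition can have width below 5. Therefore the treewidth is 5.

5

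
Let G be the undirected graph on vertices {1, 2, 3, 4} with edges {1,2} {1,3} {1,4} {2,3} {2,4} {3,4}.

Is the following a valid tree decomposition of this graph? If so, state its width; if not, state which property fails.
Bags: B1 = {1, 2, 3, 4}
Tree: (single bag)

Checking the three conditions: (i) the bags cover all of {1, 2, 3, 4}; (ii) for each edge, some bag contains both endpoints; (iii) the bags containing any fixed vertex form a subtree. All hold, so the decomposition is valid with width 4 − 1 = 3.

Yes; width 3.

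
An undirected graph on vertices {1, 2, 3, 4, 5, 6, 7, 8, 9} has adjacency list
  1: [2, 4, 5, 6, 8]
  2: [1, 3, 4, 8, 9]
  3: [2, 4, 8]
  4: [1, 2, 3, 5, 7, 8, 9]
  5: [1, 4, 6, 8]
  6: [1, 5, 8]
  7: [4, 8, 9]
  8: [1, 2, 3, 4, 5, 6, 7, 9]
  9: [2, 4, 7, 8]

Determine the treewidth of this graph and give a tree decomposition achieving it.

Treewidth 3.
Bags: B1 = {2, 3, 4, 8}  B2 = {2, 4, 8, 9}  B3 = {1, 2, 4, 8}  B4 = {1, 4, 5, 8}  B5 = {4, 7, 8, 9}  B6 = {1, 5, 6, 8}
Tree: B1–B2, B1–B3, B3–B4, B2–B5, B4–B6

The largest bag has 4 vertices, giving width 3; this decomposition certifies tw(G) ≤ 3. For the lower bound, the 4 vertices {1, 2, 4, 8} are pairwise adjacent, and any tree decomposition puts a clique entirely inside one bag — forcing width ≥ 3. The upper and lower bounds meet at 3, so that is the treewidth.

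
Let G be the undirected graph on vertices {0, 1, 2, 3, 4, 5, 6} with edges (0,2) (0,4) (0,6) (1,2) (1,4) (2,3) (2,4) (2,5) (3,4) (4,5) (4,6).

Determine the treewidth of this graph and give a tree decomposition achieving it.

Treewidth 2.
Bags: B1 = {2, 3, 4}  B2 = {0, 2, 4}  B3 = {0, 4, 6}  B4 = {1, 2, 4}  B5 = {2, 4, 5}
Tree: B1–B2, B2–B3, B1–B4, B4–B5

Every bag has size at most 3, so the width is 3 − 1 = 2 and tw(G) ≤ 2. On the other hand G contains the 3-clique {0, 2, 4}. A clique must lie in a single bag of any decomposition, so no decomposition can have width below 2. Therefore the treewidth is 2.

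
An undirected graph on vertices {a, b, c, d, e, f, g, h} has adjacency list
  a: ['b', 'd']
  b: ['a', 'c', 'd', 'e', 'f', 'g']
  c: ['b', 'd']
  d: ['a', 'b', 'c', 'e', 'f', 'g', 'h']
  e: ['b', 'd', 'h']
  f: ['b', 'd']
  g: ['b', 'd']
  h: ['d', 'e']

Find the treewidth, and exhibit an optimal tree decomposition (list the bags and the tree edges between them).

Treewidth 2.
One such decomposition:
Bags: B1 = {b, d, e}  B2 = {a, b, d}  B3 = {b, c, d}  B4 = {b, d, g}  B5 = {d, e, h}  B6 = {b, d, f}
Tree: B1–B2, B2–B3, B3–B4, B1–B5, B4–B6

The largest bag has 3 vertices, giving width 2; this decomposition certifies tw(G) ≤ 2. Conversely, {d, e, h} is a clique of size 3, and the vertices of any clique must share a bag in every tree decomposition; so some bag has ≥ 3 vertices and tw(G) ≥ 2. Hence tw(G) = 2 exactly.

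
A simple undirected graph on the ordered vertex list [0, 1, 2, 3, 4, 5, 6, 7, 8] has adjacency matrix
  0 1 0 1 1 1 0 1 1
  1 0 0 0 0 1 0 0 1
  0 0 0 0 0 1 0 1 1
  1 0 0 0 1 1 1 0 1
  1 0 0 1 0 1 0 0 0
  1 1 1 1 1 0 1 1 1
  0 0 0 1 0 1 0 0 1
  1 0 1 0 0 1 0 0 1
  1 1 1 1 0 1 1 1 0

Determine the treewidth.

A width-3 tree decomposition is:
Bags: B1 = {0, 1, 5, 8}  B2 = {0, 3, 5, 8}  B3 = {0, 5, 7, 8}  B4 = {0, 3, 4, 5}  B5 = {2, 5, 7, 8}  B6 = {3, 5, 6, 8}
Tree: B1–B2, B2–B3, B2–B4, B3–B5, B2–B6
The largest bag has 4 vertices, giving width 3; this decomposition certifies tw(G) ≤ 3. For the lower bound, the 4 vertices {0, 1, 5, 8} are pairwise adjacent, and any tree decomposition puts a clique entirely inside one bag — forcing width ≥ 3. Combining the bounds, tw(G) = 3.

3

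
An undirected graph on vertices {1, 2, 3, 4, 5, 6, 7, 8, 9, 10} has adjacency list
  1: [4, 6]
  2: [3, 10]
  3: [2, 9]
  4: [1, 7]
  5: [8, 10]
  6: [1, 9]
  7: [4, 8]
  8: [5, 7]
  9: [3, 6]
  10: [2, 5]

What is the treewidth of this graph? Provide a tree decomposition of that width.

The largest bag has 3 vertices, giving width 2; this decomposition certifies tw(G) ≤ 2. For the lower bound, G contains the cycle 2–3–9–6–1–4–7–8–5–10–2, so G is not a forest; only forests have treewidth ≤ 1, hence tw(G) ≥ 2. The upper and lower bounds meet at 2, so that is the treewidth.

Treewidth 2.
One optimal decomposition is:
Bags: B1 = {2, 3, 9}  B2 = {2, 6, 9}  B3 = {1, 2, 6}  B4 = {1, 2, 4}  B5 = {2, 4, 7}  B6 = {2, 7, 8}  B7 = {2, 5, 8}  B8 = {2, 5, 10}
Tree: B1–B2, B2–B3, B3–B4, B4–B5, B5–B6, B6–B7, B7–B8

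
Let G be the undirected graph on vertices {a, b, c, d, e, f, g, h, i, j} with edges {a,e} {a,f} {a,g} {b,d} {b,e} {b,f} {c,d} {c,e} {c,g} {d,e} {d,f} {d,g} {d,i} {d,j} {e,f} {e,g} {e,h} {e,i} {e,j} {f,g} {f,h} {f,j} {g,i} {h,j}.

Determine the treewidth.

3

A width-3 tree decomposition is:
Bags: B1 = {d, e, f, g}  B2 = {c, d, e, g}  B3 = {d, e, g, i}  B4 = {d, e, f, j}  B5 = {b, d, e, f}  B6 = {e, f, h, j}  B7 = {a, e, f, g}
Tree: B1–B2, B1–B3, B1–B4, B1–B5, B4–B6, B1–B7
Each bag holds 4 vertices, so the decomposition has width 3, which upper-bounds the treewidth. For the lower bound, the 4 vertices {c, d, e, g} are pairwise adjacent, and any tree decomposition puts a clique entirely inside one bag — forcing width ≥ 3. The upper and lower bounds meet at 3, so that is the treewidth.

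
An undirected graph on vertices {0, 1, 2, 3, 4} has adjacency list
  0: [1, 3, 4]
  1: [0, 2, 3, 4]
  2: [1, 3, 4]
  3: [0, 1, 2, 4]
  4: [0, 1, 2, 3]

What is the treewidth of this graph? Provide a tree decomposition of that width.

The largest bag has 4 vertices, giving width 3; this decomposition certifies tw(G) ≤ 3. On the other hand G contains the 4-clique {0, 1, 3, 4}. A clique must lie in a single bag of any decomposition, so no decomposition can have width below 3. Hence tw(G) = 3 exactly.

Treewidth 3.
Bags: B1 = {0, 1, 3, 4}  B2 = {1, 2, 3, 4}
Tree: B1–B2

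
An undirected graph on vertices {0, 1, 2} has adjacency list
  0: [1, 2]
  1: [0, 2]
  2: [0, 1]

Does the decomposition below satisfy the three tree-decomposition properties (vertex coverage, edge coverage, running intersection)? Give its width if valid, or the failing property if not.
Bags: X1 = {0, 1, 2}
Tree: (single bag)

Yes; width 2.

Checking the three conditions: (i) the bags cover all of {0, 1, 2}; (ii) for each edge, some bag contains both endpoints; (iii) the bags containing any fixed vertex form a subtree. All hold, so the decomposition is valid with width 3 − 1 = 2.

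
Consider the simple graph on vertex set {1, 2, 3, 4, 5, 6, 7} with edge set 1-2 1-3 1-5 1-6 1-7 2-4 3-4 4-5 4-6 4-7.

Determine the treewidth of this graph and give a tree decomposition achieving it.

Treewidth 2.
One optimal decomposition is:
Bags: B1 = {1, 4, 5}  B2 = {1, 3, 4}  B3 = {1, 4, 6}  B4 = {1, 2, 4}  B5 = {1, 4, 7}
Tree: B1–B2, B2–B3, B3–B4, B4–B5

The largest bag has 3 vertices, giving width 2; this decomposition certifies tw(G) ≤ 2. Since 4–5–1–3–4 is a cycle in G, G is not acyclic. Forests are exactly the graphs of treewidth ≤ 1, so tw(G) ≥ 2. Hence tw(G) = 2 exactly.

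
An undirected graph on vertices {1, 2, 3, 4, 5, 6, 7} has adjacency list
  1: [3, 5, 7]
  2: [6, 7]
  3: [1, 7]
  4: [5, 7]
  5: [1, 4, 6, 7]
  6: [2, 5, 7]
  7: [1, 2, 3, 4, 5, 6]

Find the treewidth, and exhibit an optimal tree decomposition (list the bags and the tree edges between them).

Treewidth 2.
Bags: B1 = {4, 5, 7}  B2 = {1, 5, 7}  B3 = {5, 6, 7}  B4 = {1, 3, 7}  B5 = {2, 6, 7}
Tree: B1–B2, B1–B3, B2–B4, B3–B5

Every bag has size at most 3, so the width is 3 − 1 = 2 and tw(G) ≤ 2. On the other hand G contains the 3-clique {2, 6, 7}. A clique must lie in a single bag of any decomposition, so no decomposition can have width below 2. The upper and lower bounds meet at 2, so that is the treewidth.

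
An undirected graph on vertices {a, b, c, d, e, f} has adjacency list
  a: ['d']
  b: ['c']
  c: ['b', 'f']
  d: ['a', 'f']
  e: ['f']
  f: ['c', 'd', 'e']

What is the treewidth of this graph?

A width-1 tree decomposition is:
Bags: B1 = {d, f}  B2 = {e, f}  B3 = {c, f}  B4 = {a, d}  B5 = {b, c}
Tree: B1–B2, B2–B3, B1–B4, B3–B5
Each bag holds 2 vertices, so the decomposition has width 1, which upper-bounds the treewidth. Since G has at least one edge (e.g. f–d), it is not an edgeless graph, so tw(G) ≥ 1. Combining the bounds, tw(G) = 1.

1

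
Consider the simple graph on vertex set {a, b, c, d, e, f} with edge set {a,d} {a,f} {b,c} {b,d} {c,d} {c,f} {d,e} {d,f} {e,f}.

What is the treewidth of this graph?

2

A width-2 tree decomposition is:
Bags: B1 = {c, d, f}  B2 = {d, e, f}  B3 = {b, c, d}  B4 = {a, d, f}
Tree: B1–B2, B1–B3, B1–B4
The largest bag has 3 vertices, giving width 2; this decomposition certifies tw(G) ≤ 2. On the other hand G contains the 3-clique {d, e, f}. A clique must lie in a single bag of any decomposition, so no decomposition can have width below 2. The upper and lower bounds meet at 2, so that is the treewidth.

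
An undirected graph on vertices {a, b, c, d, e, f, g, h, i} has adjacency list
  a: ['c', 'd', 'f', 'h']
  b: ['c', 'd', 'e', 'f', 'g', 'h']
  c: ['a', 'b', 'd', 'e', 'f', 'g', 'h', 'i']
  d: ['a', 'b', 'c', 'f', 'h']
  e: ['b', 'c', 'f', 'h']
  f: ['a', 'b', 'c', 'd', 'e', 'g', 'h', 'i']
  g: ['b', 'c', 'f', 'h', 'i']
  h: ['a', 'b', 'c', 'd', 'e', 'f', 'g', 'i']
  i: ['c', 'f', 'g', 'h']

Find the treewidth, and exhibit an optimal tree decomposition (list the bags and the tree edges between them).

Every bag has size at most 5, so the width is 5 − 1 = 4 and tw(G) ≤ 4. On the other hand G contains the 5-clique {a, c, d, f, h}. A clique must lie in a single bag of any decomposition, so no decomposition can have width below 4. Combining the bounds, tw(G) = 4.

Treewidth 4.
One such decomposition:
Bags: B1 = {a, c, d, f, h}  B2 = {b, c, d, f, h}  B3 = {b, c, e, f, h}  B4 = {b, c, f, g, h}  B5 = {c, f, g, h, i}
Tree: B1–B2, B2–B3, B3–B4, B4–B5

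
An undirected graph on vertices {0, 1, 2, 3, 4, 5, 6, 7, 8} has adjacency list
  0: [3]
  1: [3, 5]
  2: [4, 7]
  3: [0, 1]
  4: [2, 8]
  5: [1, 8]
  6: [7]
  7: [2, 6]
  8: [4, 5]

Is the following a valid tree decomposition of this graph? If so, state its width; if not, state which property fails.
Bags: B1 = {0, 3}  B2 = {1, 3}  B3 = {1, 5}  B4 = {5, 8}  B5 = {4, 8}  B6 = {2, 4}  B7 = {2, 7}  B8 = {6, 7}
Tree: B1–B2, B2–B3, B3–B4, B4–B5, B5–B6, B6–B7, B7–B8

Yes; width 1.

Vertex coverage: the bags together contain {0, 1, 2, 3, 4, 5, 6, 7, 8}, the full vertex set. Edge coverage: each edge of G has both endpoints in at least one bag. Running intersection: for every vertex, the bags containing it form a connected subtree. All three properties hold, so this is a valid tree decomposition of width max|bag| − 1 = 1, and hence tw(G) ≤ 1.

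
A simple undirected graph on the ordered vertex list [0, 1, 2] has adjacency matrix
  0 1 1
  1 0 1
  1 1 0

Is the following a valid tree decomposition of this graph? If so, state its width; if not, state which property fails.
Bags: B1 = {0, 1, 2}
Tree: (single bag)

Vertex coverage: the bags together contain {0, 1, 2}, the full vertex set. Edge coverage: each edge of G has both endpoints in at least one bag. Running intersection: for every vertex, the bags containing it form a connected subtree. All three properties hold, so this is a valid tree decomposition of width max|bag| − 1 = 2, and hence tw(G) ≤ 2.

Yes; width 2.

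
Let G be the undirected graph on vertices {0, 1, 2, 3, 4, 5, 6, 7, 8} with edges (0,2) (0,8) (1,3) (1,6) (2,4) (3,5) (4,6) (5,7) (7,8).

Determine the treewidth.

A width-2 tree decomposition is:
Bags: B1 = {0, 7, 8}  B2 = {0, 5, 7}  B3 = {0, 3, 5}  B4 = {0, 1, 3}  B5 = {0, 1, 6}  B6 = {0, 4, 6}  B7 = {0, 2, 4}
Tree: B1–B2, B2–B3, B3–B4, B4–B5, B5–B6, B6–B7
Each bag holds 3 vertices, so the decomposition has width 2, which upper-bounds the treewidth. Since 0–8–7–5–3–1–6–4–2–0 is a cycle in G, G is not acyclic. Forests are exactly the graphs of treewidth ≤ 1, so tw(G) ≥ 2. Therefore the treewidth is 2.

2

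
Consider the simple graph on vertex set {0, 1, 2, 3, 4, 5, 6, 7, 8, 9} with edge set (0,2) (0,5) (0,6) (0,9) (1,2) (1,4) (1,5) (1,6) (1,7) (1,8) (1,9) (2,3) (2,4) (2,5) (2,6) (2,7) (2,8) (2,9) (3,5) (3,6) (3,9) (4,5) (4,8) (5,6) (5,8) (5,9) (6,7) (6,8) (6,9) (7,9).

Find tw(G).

A width-4 tree decomposition is:
Bags: B1 = {1, 2, 5, 6, 8}  B2 = {1, 2, 5, 6, 9}  B3 = {2, 3, 5, 6, 9}  B4 = {0, 2, 5, 6, 9}  B5 = {1, 2, 6, 7, 9}  B6 = {1, 2, 4, 5, 8}
Tree: B1–B2, B2–B3, B3–B4, B2–B5, B1–B6
The largest bag has 5 vertices, giving width 4; this decomposition certifies tw(G) ≤ 4. On the other hand G contains the 5-clique {1, 2, 4, 5, 8}. A clique must lie in a single bag of any decomposition, so no decomposition can have width below 4. Hence tw(G) = 4 exactly.

4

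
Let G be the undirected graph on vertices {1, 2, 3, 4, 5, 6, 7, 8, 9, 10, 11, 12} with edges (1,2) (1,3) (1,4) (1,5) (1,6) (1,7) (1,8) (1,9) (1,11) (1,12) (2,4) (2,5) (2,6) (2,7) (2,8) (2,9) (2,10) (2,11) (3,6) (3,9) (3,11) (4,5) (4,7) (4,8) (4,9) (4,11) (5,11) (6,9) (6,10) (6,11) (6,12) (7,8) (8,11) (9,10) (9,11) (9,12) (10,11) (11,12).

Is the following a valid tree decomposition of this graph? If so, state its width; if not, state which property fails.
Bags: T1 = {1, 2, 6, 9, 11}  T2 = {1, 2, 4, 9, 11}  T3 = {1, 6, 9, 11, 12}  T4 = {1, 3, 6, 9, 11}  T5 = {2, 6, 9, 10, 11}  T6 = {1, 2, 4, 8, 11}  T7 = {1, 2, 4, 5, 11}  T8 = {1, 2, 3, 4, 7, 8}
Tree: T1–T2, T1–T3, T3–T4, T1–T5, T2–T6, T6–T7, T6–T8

No — bags containing vertex 3 are not connected in the tree.

A tree decomposition must satisfy three properties: every vertex lies in some bag; for every edge, both endpoints lie together in some bag; and for every vertex, the bags containing it form a connected subtree. Here bags containing vertex 3 are not connected in the tree, so the decomposition is invalid.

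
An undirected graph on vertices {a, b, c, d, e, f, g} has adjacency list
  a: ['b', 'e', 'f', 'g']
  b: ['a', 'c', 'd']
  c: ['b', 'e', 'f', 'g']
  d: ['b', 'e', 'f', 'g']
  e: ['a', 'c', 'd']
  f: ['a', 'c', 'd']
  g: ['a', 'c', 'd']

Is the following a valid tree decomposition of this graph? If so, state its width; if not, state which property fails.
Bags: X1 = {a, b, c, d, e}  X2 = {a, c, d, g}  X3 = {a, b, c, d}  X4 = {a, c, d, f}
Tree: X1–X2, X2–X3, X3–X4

No — bags containing vertex b are not connected in the tree.

A tree decomposition must satisfy three properties: every vertex lies in some bag; for every edge, both endpoints lie together in some bag; and for every vertex, the bags containing it form a connected subtree. Here bags containing vertex b are not connected in the tree, so the decomposition is invalid.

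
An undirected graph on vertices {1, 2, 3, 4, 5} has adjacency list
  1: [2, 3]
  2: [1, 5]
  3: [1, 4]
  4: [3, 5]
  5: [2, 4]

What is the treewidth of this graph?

A width-2 tree decomposition is:
Bags: B1 = {2, 4, 5}  B2 = {1, 2, 4}  B3 = {1, 3, 4}
Tree: B1–B2, B2–B3
The largest bag has 3 vertices, giving width 2; this decomposition certifies tw(G) ≤ 2. The edges 4–5–2–1–3–4 form a cycle, so G is not a tree and its treewidth is at least 2. The upper and lower bounds meet at 2, so that is the treewidth.

2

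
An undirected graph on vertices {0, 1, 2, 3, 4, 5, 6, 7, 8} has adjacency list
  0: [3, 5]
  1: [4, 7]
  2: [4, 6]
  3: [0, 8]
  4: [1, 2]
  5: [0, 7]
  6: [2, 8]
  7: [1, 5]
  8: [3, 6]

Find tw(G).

2

A width-2 tree decomposition is:
Bags: B1 = {0, 5, 7}  B2 = {0, 1, 7}  B3 = {0, 1, 4}  B4 = {0, 2, 4}  B5 = {0, 2, 6}  B6 = {0, 6, 8}  B7 = {0, 3, 8}
Tree: B1–B2, B2–B3, B3–B4, B4–B5, B5–B6, B6–B7
The largest bag has 3 vertices, giving width 2; this decomposition certifies tw(G) ≤ 2. The edges 0–5–7–1–4–2–6–8–3–0 form a cycle, so G is not a tree and its treewidth is at least 2. Hence tw(G) = 2 exactly.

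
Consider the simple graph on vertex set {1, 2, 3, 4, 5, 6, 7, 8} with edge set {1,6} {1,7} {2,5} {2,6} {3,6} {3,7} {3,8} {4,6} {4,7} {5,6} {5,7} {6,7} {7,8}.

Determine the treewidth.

2

A width-2 tree decomposition is:
Bags: B1 = {3, 7, 8}  B2 = {3, 6, 7}  B3 = {4, 6, 7}  B4 = {5, 6, 7}  B5 = {2, 5, 6}  B6 = {1, 6, 7}
Tree: B1–B2, B2–B3, B3–B4, B4–B5, B2–B6
Each bag holds 3 vertices, so the decomposition has width 2, which upper-bounds the treewidth. On the other hand G contains the 3-clique {3, 7, 8}. A clique must lie in a single bag of any decomposition, so no decomposition can have width below 2. The upper and lower bounds meet at 2, so that is the treewidth.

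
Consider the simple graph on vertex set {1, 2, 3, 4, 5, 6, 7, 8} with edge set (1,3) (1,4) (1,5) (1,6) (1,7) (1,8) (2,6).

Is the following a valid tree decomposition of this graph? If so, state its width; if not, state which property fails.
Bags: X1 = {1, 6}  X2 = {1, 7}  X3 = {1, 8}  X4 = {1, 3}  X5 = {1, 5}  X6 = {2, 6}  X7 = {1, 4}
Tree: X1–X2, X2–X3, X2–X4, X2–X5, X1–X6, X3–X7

Vertex coverage: the bags together contain {1, 2, 3, 4, 5, 6, 7, 8}, the full vertex set. Edge coverage: each edge of G has both endpoints in at least one bag. Running intersection: for every vertex, the bags containing it form a connected subtree. All three properties hold, so this is a valid tree decomposition of width max|bag| − 1 = 1, and hence tw(G) ≤ 1.

Yes; width 1.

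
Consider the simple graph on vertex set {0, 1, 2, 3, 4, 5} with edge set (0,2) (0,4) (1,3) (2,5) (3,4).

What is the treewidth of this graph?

1

A width-1 tree decomposition is:
Bags: B1 = {2, 5}  B2 = {0, 2}  B3 = {0, 4}  B4 = {3, 4}  B5 = {1, 3}
Tree: B1–B2, B2–B3, B3–B4, B4–B5
Each bag holds 2 vertices, so the decomposition has width 1, which upper-bounds the treewidth. Since G has at least one edge (e.g. 5–2), it is not an edgeless graph, so tw(G) ≥ 1. The upper and lower bounds meet at 1, so that is the treewidth.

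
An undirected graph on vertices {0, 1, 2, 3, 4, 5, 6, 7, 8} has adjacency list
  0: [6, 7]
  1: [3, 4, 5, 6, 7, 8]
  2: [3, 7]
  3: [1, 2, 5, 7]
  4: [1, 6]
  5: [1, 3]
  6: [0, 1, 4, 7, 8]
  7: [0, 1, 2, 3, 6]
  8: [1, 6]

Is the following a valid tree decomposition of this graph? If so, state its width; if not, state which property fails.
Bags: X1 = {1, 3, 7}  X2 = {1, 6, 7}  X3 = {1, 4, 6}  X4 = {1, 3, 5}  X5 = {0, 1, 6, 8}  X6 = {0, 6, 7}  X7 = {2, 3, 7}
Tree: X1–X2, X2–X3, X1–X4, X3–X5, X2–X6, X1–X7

A tree decomposition must satisfy three properties: every vertex lies in some bag; for every edge, both endpoints lie together in some bag; and for every vertex, the bags containing it form a connected subtree. Here bags containing vertex 0 are not connected in the tree, so the decomposition is invalid.

No — bags containing vertex 0 are not connected in the tree.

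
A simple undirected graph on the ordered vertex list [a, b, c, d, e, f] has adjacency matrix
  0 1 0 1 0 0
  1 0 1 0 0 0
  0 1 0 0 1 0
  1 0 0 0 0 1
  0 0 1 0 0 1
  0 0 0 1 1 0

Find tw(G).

A width-2 tree decomposition is:
Bags: B1 = {a, d, f}  B2 = {a, e, f}  B3 = {a, c, e}  B4 = {a, b, c}
Tree: B1–B2, B2–B3, B3–B4
The largest bag has 3 vertices, giving width 2; this decomposition certifies tw(G) ≤ 2. Since a–d–f–e–c–b–a is a cycle in G, G is not acyclic. Forests are exactly the graphs of treewidth ≤ 1, so tw(G) ≥ 2. The upper and lower bounds meet at 2, so that is the treewidth.

2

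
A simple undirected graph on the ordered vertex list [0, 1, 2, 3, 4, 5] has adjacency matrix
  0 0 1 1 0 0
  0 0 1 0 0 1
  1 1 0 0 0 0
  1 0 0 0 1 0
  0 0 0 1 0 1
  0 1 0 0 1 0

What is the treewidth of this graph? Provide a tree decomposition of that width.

Treewidth 2.
One optimal decomposition is:
Bags: B1 = {3, 4, 5}  B2 = {0, 3, 5}  B3 = {0, 2, 5}  B4 = {1, 2, 5}
Tree: B1–B2, B2–B3, B3–B4

Every bag has size at most 3, so the width is 3 − 1 = 2 and tw(G) ≤ 2. For the lower bound, G contains the cycle 5–4–3–0–2–1–5, so G is not a forest; only forests have treewidth ≤ 1, hence tw(G) ≥ 2. Hence tw(G) = 2 exactly.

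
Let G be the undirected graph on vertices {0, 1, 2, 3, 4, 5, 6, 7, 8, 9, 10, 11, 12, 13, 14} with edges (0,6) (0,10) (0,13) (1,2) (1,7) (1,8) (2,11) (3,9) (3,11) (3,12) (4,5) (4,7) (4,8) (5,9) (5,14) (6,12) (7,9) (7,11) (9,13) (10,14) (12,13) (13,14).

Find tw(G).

3

A width-3 tree decomposition is:
Bags: B1 = {0, 6, 10, 12}  B2 = {0, 10, 12, 13}  B3 = {10, 12, 13, 14}  B4 = {3, 12, 13, 14}  B5 = {3, 9, 13, 14}  B6 = {3, 5, 9, 14}  B7 = {3, 5, 9, 11}  B8 = {5, 7, 9, 11}  B9 = {4, 5, 7, 11}  B10 = {2, 4, 7, 11}  B11 = {1, 2, 4, 7}  B12 = {1, 2, 4, 8}
Tree: B1–B2, B2–B3, B3–B4, B4–B5, B5–B6, B6–B7, B7–B8, B8–B9, B9–B10, B10–B11, B11–B12
The largest bag has 4 vertices, giving width 3; this decomposition certifies tw(G) ≤ 3. For the lower bound: the 4 vertex sets {0,6,10}, {12}, {13}, {3,5,9,14} are disjoint, each induces a connected subgraph, and every pair is joined by at least one edge of G. Contracting each set to a single vertex therefore yields K_{4} as a minor, and since treewidth is minor-monotone, tw(G) ≥ tw(K_{4}) = 3. Combining the bounds, tw(G) = 3.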